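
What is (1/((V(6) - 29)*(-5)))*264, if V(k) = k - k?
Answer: 264/145 ≈ 1.8207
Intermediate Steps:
V(k) = 0
(1/((V(6) - 29)*(-5)))*264 = (1/((0 - 29)*(-5)))*264 = (-⅕/(-29))*264 = -1/29*(-⅕)*264 = (1/145)*264 = 264/145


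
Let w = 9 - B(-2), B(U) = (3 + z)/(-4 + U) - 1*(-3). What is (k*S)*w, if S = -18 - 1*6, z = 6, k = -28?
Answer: 5040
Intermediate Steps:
S = -24 (S = -18 - 6 = -24)
B(U) = 3 + 9/(-4 + U) (B(U) = (3 + 6)/(-4 + U) - 1*(-3) = 9/(-4 + U) + 3 = 3 + 9/(-4 + U))
w = 15/2 (w = 9 - 3*(-1 - 2)/(-4 - 2) = 9 - 3*(-3)/(-6) = 9 - 3*(-1)*(-3)/6 = 9 - 1*3/2 = 9 - 3/2 = 15/2 ≈ 7.5000)
(k*S)*w = -28*(-24)*(15/2) = 672*(15/2) = 5040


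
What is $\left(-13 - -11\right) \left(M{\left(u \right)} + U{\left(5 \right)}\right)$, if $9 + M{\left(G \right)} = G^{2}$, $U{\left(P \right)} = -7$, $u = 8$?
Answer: $-96$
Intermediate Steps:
$M{\left(G \right)} = -9 + G^{2}$
$\left(-13 - -11\right) \left(M{\left(u \right)} + U{\left(5 \right)}\right) = \left(-13 - -11\right) \left(\left(-9 + 8^{2}\right) - 7\right) = \left(-13 + 11\right) \left(\left(-9 + 64\right) - 7\right) = - 2 \left(55 - 7\right) = \left(-2\right) 48 = -96$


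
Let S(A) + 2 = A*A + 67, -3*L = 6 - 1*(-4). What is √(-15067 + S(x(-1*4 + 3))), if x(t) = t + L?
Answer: I*√134849/3 ≈ 122.41*I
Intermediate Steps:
L = -10/3 (L = -(6 - 1*(-4))/3 = -(6 + 4)/3 = -⅓*10 = -10/3 ≈ -3.3333)
x(t) = -10/3 + t (x(t) = t - 10/3 = -10/3 + t)
S(A) = 65 + A² (S(A) = -2 + (A*A + 67) = -2 + (A² + 67) = -2 + (67 + A²) = 65 + A²)
√(-15067 + S(x(-1*4 + 3))) = √(-15067 + (65 + (-10/3 + (-1*4 + 3))²)) = √(-15067 + (65 + (-10/3 + (-4 + 3))²)) = √(-15067 + (65 + (-10/3 - 1)²)) = √(-15067 + (65 + (-13/3)²)) = √(-15067 + (65 + 169/9)) = √(-15067 + 754/9) = √(-134849/9) = I*√134849/3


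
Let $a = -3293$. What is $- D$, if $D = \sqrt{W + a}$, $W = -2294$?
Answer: $- i \sqrt{5587} \approx - 74.746 i$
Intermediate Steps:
$D = i \sqrt{5587}$ ($D = \sqrt{-2294 - 3293} = \sqrt{-5587} = i \sqrt{5587} \approx 74.746 i$)
$- D = - i \sqrt{5587}$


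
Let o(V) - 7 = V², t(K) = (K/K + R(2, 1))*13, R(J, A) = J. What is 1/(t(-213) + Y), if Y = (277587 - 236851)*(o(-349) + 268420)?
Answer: 1/15896327847 ≈ 6.2908e-11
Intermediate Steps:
t(K) = 39 (t(K) = (K/K + 2)*13 = (1 + 2)*13 = 3*13 = 39)
o(V) = 7 + V²
Y = 15896327808 (Y = (277587 - 236851)*((7 + (-349)²) + 268420) = 40736*((7 + 121801) + 268420) = 40736*(121808 + 268420) = 40736*390228 = 15896327808)
1/(t(-213) + Y) = 1/(39 + 15896327808) = 1/15896327847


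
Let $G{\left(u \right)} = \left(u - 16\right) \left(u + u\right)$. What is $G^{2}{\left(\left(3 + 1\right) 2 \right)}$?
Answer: $16384$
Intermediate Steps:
$G{\left(u \right)} = 2 u \left(-16 + u\right)$ ($G{\left(u \right)} = \left(-16 + u\right) 2 u = 2 u \left(-16 + u\right)$)
$G^{2}{\left(\left(3 + 1\right) 2 \right)} = \left(2 \left(3 + 1\right) 2 \left(-16 + \left(3 + 1\right) 2\right)\right)^{2} = \left(2 \cdot 4 \cdot 2 \left(-16 + 4 \cdot 2\right)\right)^{2} = \left(2 \cdot 8 \left(-16 + 8\right)\right)^{2} = \left(2 \cdot 8 \left(-8\right)\right)^{2} = \left(-128\right)^{2} = 16384$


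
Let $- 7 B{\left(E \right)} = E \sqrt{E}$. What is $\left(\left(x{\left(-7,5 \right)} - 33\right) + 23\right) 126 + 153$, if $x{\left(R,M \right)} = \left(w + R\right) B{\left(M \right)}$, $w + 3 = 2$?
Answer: $-1107 + 720 \sqrt{5} \approx 502.97$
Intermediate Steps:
$B{\left(E \right)} = - \frac{E^{\frac{3}{2}}}{7}$ ($B{\left(E \right)} = - \frac{E \sqrt{E}}{7} = - \frac{E^{\frac{3}{2}}}{7}$)
$w = -1$ ($w = -3 + 2 = -1$)
$x{\left(R,M \right)} = - \frac{M^{\frac{3}{2}} \left(-1 + R\right)}{7}$ ($x{\left(R,M \right)} = \left(-1 + R\right) \left(- \frac{M^{\frac{3}{2}}}{7}\right) = - \frac{M^{\frac{3}{2}} \left(-1 + R\right)}{7}$)
$\left(\left(x{\left(-7,5 \right)} - 33\right) + 23\right) 126 + 153 = \left(\left(\frac{5^{\frac{3}{2}} \left(1 - -7\right)}{7} - 33\right) + 23\right) 126 + 153 = \left(\left(\frac{5 \sqrt{5} \left(1 + 7\right)}{7} - 33\right) + 23\right) 126 + 153 = \left(\left(\frac{1}{7} \cdot 5 \sqrt{5} \cdot 8 - 33\right) + 23\right) 126 + 153 = \left(\left(\frac{40 \sqrt{5}}{7} - 33\right) + 23\right) 126 + 153 = \left(\left(-33 + \frac{40 \sqrt{5}}{7}\right) + 23\right) 126 + 153 = \left(-10 + \frac{40 \sqrt{5}}{7}\right) 126 + 153 = \left(-1260 + 720 \sqrt{5}\right) + 153 = -1107 + 720 \sqrt{5}$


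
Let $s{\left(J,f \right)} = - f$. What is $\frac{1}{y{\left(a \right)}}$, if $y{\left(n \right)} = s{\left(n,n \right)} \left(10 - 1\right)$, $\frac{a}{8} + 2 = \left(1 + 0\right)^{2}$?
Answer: $\frac{1}{72} \approx 0.013889$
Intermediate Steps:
$a = -8$ ($a = -16 + 8 \left(1 + 0\right)^{2} = -16 + 8 \cdot 1^{2} = -16 + 8 \cdot 1 = -16 + 8 = -8$)
$y{\left(n \right)} = - 9 n$ ($y{\left(n \right)} = - n \left(10 - 1\right) = - n 9 = - 9 n$)
$\frac{1}{y{\left(a \right)}} = \frac{1}{\left(-9\right) \left(-8\right)} = \frac{1}{72}$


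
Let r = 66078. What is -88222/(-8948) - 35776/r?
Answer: 1377352417/147816486 ≈ 9.3180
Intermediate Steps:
-88222/(-8948) - 35776/r = -88222/(-8948) - 35776/66078 = -88222*(-1/8948) - 35776*1/66078 = 44111/4474 - 17888/33039 = 1377352417/147816486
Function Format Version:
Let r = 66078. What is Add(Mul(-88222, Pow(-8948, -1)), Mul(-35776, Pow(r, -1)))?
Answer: Rational(1377352417, 147816486) ≈ 9.3180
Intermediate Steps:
Add(Mul(-88222, Pow(-8948, -1)), Mul(-35776, Pow(r, -1))) = Add(Mul(-88222, Pow(-8948, -1)), Mul(-35776, Pow(66078, -1))) = Add(Mul(-88222, Rational(-1, 8948)), Mul(-35776, Rational(1, 66078))) = Add(Rational(44111, 4474), Rational(-17888, 33039)) = Rational(1377352417, 147816486)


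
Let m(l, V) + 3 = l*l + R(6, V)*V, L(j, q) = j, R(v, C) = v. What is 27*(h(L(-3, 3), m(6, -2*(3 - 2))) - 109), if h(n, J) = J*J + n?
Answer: 8883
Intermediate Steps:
m(l, V) = -3 + l**2 + 6*V (m(l, V) = -3 + (l*l + 6*V) = -3 + (l**2 + 6*V) = -3 + l**2 + 6*V)
h(n, J) = n + J**2 (h(n, J) = J**2 + n = n + J**2)
27*(h(L(-3, 3), m(6, -2*(3 - 2))) - 109) = 27*((-3 + (-3 + 6**2 + 6*(-2*(3 - 2)))**2) - 109) = 27*((-3 + (-3 + 36 + 6*(-2*1))**2) - 109) = 27*((-3 + (-3 + 36 + 6*(-2))**2) - 109) = 27*((-3 + (-3 + 36 - 12)**2) - 109) = 27*((-3 + 21**2) - 109) = 27*((-3 + 441) - 109) = 27*(438 - 109) = 27*329 = 8883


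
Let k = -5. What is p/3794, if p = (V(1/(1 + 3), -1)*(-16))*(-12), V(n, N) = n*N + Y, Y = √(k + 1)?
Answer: -24/1897 + 192*I/1897 ≈ -0.012652 + 0.10121*I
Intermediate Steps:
Y = 2*I (Y = √(-5 + 1) = √(-4) = 2*I ≈ 2.0*I)
V(n, N) = 2*I + N*n (V(n, N) = n*N + 2*I = N*n + 2*I = 2*I + N*n)
p = -48 + 384*I (p = ((2*I - 1/(1 + 3))*(-16))*(-12) = ((2*I - 1/4)*(-16))*(-12) = ((2*I - 1*¼)*(-16))*(-12) = ((2*I - ¼)*(-16))*(-12) = ((-¼ + 2*I)*(-16))*(-12) = (4 - 32*I)*(-12) = -48 + 384*I ≈ -48.0 + 384.0*I)
p/3794 = (-48 + 384*I)/3794 = (-48 + 384*I)*(1/3794) = -24/1897 + 192*I/1897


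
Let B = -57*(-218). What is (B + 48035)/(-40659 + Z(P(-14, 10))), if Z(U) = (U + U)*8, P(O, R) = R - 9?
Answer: -60461/40643 ≈ -1.4876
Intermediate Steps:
B = 12426
P(O, R) = -9 + R
Z(U) = 16*U (Z(U) = (2*U)*8 = 16*U)
(B + 48035)/(-40659 + Z(P(-14, 10))) = (12426 + 48035)/(-40659 + 16*(-9 + 10)) = 60461/(-40659 + 16*1) = 60461/(-40659 + 16) = 60461/(-40643) = 60461*(-1/40643) = -60461/40643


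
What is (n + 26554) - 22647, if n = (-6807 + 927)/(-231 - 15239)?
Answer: 863531/221 ≈ 3907.4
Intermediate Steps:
n = 84/221 (n = -5880/(-15470) = -5880*(-1/15470) = 84/221 ≈ 0.38009)
(n + 26554) - 22647 = (84/221 + 26554) - 22647 = 5868518/221 - 22647 = 863531/221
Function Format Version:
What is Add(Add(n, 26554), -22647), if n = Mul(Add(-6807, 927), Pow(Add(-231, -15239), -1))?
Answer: Rational(863531, 221) ≈ 3907.4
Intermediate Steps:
n = Rational(84, 221) (n = Mul(-5880, Pow(-15470, -1)) = Mul(-5880, Rational(-1, 15470)) = Rational(84, 221) ≈ 0.38009)
Add(Add(n, 26554), -22647) = Add(Add(Rational(84, 221), 26554), -22647) = Add(Rational(5868518, 221), -22647) = Rational(863531, 221)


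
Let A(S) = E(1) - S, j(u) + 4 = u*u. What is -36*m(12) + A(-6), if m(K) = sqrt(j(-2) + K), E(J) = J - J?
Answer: 6 - 72*sqrt(3) ≈ -118.71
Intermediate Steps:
E(J) = 0
j(u) = -4 + u**2 (j(u) = -4 + u*u = -4 + u**2)
A(S) = -S (A(S) = 0 - S = -S)
m(K) = sqrt(K) (m(K) = sqrt((-4 + (-2)**2) + K) = sqrt((-4 + 4) + K) = sqrt(0 + K) = sqrt(K))
-36*m(12) + A(-6) = -72*sqrt(3) - 1*(-6) = -72*sqrt(3) + 6 = 6 - 72*sqrt(3)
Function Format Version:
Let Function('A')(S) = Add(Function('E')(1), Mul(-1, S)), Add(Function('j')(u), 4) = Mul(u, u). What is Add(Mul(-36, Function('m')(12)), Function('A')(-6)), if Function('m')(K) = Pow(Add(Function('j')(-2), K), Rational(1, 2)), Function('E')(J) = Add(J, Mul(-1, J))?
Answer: Add(6, Mul(-72, Pow(3, Rational(1, 2)))) ≈ -118.71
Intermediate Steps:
Function('E')(J) = 0
Function('j')(u) = Add(-4, Pow(u, 2)) (Function('j')(u) = Add(-4, Mul(u, u)) = Add(-4, Pow(u, 2)))
Function('A')(S) = Mul(-1, S) (Function('A')(S) = Add(0, Mul(-1, S)) = Mul(-1, S))
Function('m')(K) = Pow(K, Rational(1, 2)) (Function('m')(K) = Pow(Add(Add(-4, Pow(-2, 2)), K), Rational(1, 2)) = Pow(Add(Add(-4, 4), K), Rational(1, 2)) = Pow(Add(0, K), Rational(1, 2)) = Pow(K, Rational(1, 2)))
Add(Mul(-36, Function('m')(12)), Function('A')(-6)) = Add(Mul(-36, Pow(12, Rational(1, 2))), Mul(-1, -6)) = Add(Mul(-36, Mul(2, Pow(3, Rational(1, 2)))), 6) = Add(Mul(-72, Pow(3, Rational(1, 2))), 6) = Add(6, Mul(-72, Pow(3, Rational(1, 2))))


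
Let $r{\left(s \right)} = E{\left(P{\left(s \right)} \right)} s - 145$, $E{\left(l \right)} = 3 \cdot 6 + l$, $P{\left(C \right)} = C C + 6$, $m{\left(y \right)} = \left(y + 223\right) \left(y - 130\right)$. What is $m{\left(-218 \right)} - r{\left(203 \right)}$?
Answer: $-8371894$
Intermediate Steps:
$m{\left(y \right)} = \left(-130 + y\right) \left(223 + y\right)$ ($m{\left(y \right)} = \left(223 + y\right) \left(-130 + y\right) = \left(-130 + y\right) \left(223 + y\right)$)
$P{\left(C \right)} = 6 + C^{2}$ ($P{\left(C \right)} = C^{2} + 6 = 6 + C^{2}$)
$E{\left(l \right)} = 18 + l$
$r{\left(s \right)} = -145 + s \left(24 + s^{2}\right)$ ($r{\left(s \right)} = \left(18 + \left(6 + s^{2}\right)\right) s - 145 = \left(24 + s^{2}\right) s - 145 = s \left(24 + s^{2}\right) - 145 = -145 + s \left(24 + s^{2}\right)$)
$m{\left(-218 \right)} - r{\left(203 \right)} = \left(-28990 + \left(-218\right)^{2} + 93 \left(-218\right)\right) - \left(-145 + 203 \left(24 + 203^{2}\right)\right) = \left(-28990 + 47524 - 20274\right) - \left(-145 + 203 \left(24 + 41209\right)\right) = -1740 - \left(-145 + 203 \cdot 41233\right) = -1740 - \left(-145 + 8370299\right) = -1740 - 8370154 = -8371894$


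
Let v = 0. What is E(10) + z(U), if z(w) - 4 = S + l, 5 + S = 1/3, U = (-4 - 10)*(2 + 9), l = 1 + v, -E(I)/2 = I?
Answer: -59/3 ≈ -19.667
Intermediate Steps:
E(I) = -2*I
l = 1 (l = 1 + 0 = 1)
U = -154 (U = -14*11 = -154)
S = -14/3 (S = -5 + 1/3 = -5 + ⅓ = -14/3 ≈ -4.6667)
z(w) = ⅓ (z(w) = 4 + (-14/3 + 1) = 4 - 11/3 = ⅓)
E(10) + z(U) = -2*10 + ⅓ = -20 + ⅓ = -59/3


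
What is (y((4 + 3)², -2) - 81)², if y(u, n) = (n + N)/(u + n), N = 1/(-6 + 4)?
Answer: 58049161/8836 ≈ 6569.6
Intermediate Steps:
N = -½ (N = 1/(-2) = -½ ≈ -0.50000)
y(u, n) = (-½ + n)/(n + u) (y(u, n) = (n - ½)/(u + n) = (-½ + n)/(n + u))
(y((4 + 3)², -2) - 81)² = ((-½ - 2)/(-2 + (4 + 3)²) - 81)² = (-5/2/(-2 + 7²) - 81)² = (-5/2/(-2 + 49) - 81)² = (-5/2/47 - 81)² = ((1/47)*(-5/2) - 81)² = (-5/94 - 81)² = (-7619/94)² = 58049161/8836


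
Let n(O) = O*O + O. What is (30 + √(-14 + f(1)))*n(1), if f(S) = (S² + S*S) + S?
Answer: 60 + 2*I*√11 ≈ 60.0 + 6.6332*I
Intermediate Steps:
n(O) = O + O² (n(O) = O² + O = O + O²)
f(S) = S + 2*S² (f(S) = (S² + S²) + S = 2*S² + S = S + 2*S²)
(30 + √(-14 + f(1)))*n(1) = (30 + √(-14 + 1*(1 + 2*1)))*(1*(1 + 1)) = (30 + √(-14 + 1*(1 + 2)))*(1*2) = (30 + √(-14 + 1*3))*2 = (30 + √(-14 + 3))*2 = (30 + √(-11))*2 = (30 + I*√11)*2 = 60 + 2*I*√11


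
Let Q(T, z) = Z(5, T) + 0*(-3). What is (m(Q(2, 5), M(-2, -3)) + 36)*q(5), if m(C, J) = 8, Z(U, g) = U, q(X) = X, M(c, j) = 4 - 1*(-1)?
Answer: 220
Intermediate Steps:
M(c, j) = 5 (M(c, j) = 4 + 1 = 5)
Q(T, z) = 5 (Q(T, z) = 5 + 0*(-3) = 5 + 0 = 5)
(m(Q(2, 5), M(-2, -3)) + 36)*q(5) = (8 + 36)*5 = 44*5 = 220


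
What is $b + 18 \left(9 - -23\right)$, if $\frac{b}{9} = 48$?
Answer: $1008$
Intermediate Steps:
$b = 432$ ($b = 9 \cdot 48 = 432$)
$b + 18 \left(9 - -23\right) = 432 + 18 \left(9 - -23\right) = 432 + 18 \left(9 + 23\right) = 432 + 18 \cdot 32 = 432 + 576 = 1008$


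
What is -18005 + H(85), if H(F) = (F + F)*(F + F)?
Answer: 10895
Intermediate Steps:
H(F) = 4*F² (H(F) = (2*F)*(2*F) = 4*F²)
-18005 + H(85) = -18005 + 4*85² = -18005 + 4*7225 = -18005 + 28900 = 10895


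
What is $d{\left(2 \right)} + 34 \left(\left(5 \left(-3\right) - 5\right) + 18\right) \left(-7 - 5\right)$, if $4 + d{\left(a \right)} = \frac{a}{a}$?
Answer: $813$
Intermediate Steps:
$d{\left(a \right)} = -3$ ($d{\left(a \right)} = -4 + \frac{a}{a} = -4 + 1 = -3$)
$d{\left(2 \right)} + 34 \left(\left(5 \left(-3\right) - 5\right) + 18\right) \left(-7 - 5\right) = -3 + 34 \left(\left(5 \left(-3\right) - 5\right) + 18\right) \left(-7 - 5\right) = -3 + 34 \left(\left(-15 - 5\right) + 18\right) \left(-12\right) = -3 + 34 \left(-20 + 18\right) \left(-12\right) = -3 + 34 \left(\left(-2\right) \left(-12\right)\right) = -3 + 34 \cdot 24 = -3 + 816 = 813$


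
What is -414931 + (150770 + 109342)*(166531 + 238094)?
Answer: 105247403069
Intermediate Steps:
-414931 + (150770 + 109342)*(166531 + 238094) = -414931 + 260112*404625 = -414931 + 105247818000 = 105247403069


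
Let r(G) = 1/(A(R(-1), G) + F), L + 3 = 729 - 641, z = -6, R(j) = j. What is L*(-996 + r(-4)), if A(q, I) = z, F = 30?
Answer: -2031755/24 ≈ -84657.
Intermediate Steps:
A(q, I) = -6
L = 85 (L = -3 + (729 - 641) = -3 + 88 = 85)
r(G) = 1/24 (r(G) = 1/(-6 + 30) = 1/24)
L*(-996 + r(-4)) = 85*(-996 + 1/24) = 85*(-23903/24) = -2031755/24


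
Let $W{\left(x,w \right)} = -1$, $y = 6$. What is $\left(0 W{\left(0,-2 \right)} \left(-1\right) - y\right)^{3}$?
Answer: $-216$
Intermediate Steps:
$\left(0 W{\left(0,-2 \right)} \left(-1\right) - y\right)^{3} = \left(0 \left(-1\right) \left(-1\right) - 6\right)^{3} = \left(0 \left(-1\right) - 6\right)^{3} = \left(0 - 6\right)^{3} = \left(-6\right)^{3} = -216$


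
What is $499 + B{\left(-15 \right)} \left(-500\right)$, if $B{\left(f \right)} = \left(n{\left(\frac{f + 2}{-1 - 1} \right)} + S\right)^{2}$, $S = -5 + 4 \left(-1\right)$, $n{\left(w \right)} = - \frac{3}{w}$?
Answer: $- \frac{7480169}{169} \approx -44261.0$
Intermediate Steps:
$S = -9$ ($S = -5 - 4 = -9$)
$B{\left(f \right)} = \left(-9 - \frac{3}{-1 - \frac{f}{2}}\right)^{2}$ ($B{\left(f \right)} = \left(- \frac{3}{\left(f + 2\right) \frac{1}{-1 - 1}} - 9\right)^{2} = \left(- \frac{3}{\left(2 + f\right) \frac{1}{-2}} - 9\right)^{2} = \left(- \frac{3}{\left(2 + f\right) \left(- \frac{1}{2}\right)} - 9\right)^{2} = \left(- \frac{3}{-1 - \frac{f}{2}} - 9\right)^{2} = \left(-9 - \frac{3}{-1 - \frac{f}{2}}\right)^{2}$)
$499 + B{\left(-15 \right)} \left(-500\right) = 499 + \frac{9 \left(4 + 3 \left(-15\right)\right)^{2}}{\left(2 - 15\right)^{2}} \left(-500\right) = 499 + \frac{9 \left(4 - 45\right)^{2}}{169} \left(-500\right) = 499 + 9 \cdot \frac{1}{169} \left(-41\right)^{2} \left(-500\right) = 499 + 9 \cdot \frac{1}{169} \cdot 1681 \left(-500\right) = 499 + \frac{15129}{169} \left(-500\right) = 499 - \frac{7564500}{169} = - \frac{7480169}{169}$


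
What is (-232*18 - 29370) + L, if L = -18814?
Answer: -52360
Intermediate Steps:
(-232*18 - 29370) + L = (-232*18 - 29370) - 18814 = (-4176 - 29370) - 18814 = -33546 - 18814 = -52360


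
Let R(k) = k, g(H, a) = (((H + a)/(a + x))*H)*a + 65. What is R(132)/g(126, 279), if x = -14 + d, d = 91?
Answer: 2136/648205 ≈ 0.0032953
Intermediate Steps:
x = 77 (x = -14 + 91 = 77)
g(H, a) = 65 + H*a*(H + a)/(77 + a) (g(H, a) = (((H + a)/(a + 77))*H)*a + 65 = (((H + a)/(77 + a))*H)*a + 65 = (H*(H + a)/(77 + a))*a + 65 = H*a*(H + a)/(77 + a) + 65 = 65 + H*a*(H + a)/(77 + a))
R(132)/g(126, 279) = 132/(((5005 + 65*279 + 126*279**2 + 279*126**2)/(77 + 279))) = 132/(((5005 + 18135 + 126*77841 + 279*15876)/356)) = 132/(((5005 + 18135 + 9807966 + 4429404)/356)) = 132/(((1/356)*14260510)) = 132/(7130255/178) = 132*(178/7130255) = 2136/648205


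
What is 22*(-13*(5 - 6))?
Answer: 286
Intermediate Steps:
22*(-13*(5 - 6)) = 22*(-13*(-1)) = 22*13 = 286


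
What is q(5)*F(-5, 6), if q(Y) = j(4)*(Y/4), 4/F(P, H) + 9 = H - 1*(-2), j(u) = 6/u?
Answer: -15/2 ≈ -7.5000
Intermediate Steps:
F(P, H) = 4/(-7 + H) (F(P, H) = 4/(-9 + (H - 1*(-2))) = 4/(-9 + (H + 2)) = 4/(-9 + (2 + H)) = 4/(-7 + H))
q(Y) = 3*Y/8 (q(Y) = (6/4)*(Y/4) = (6*(¼))*(Y*(¼)) = 3*(Y/4)/2 = 3*Y/8)
q(5)*F(-5, 6) = ((3/8)*5)*(4/(-7 + 6)) = 15*(4/(-1))/8 = 15*(4*(-1))/8 = (15/8)*(-4) = -15/2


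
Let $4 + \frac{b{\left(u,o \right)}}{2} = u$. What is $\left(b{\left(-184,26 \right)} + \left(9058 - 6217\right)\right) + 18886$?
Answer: $21351$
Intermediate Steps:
$b{\left(u,o \right)} = -8 + 2 u$
$\left(b{\left(-184,26 \right)} + \left(9058 - 6217\right)\right) + 18886 = \left(\left(-8 + 2 \left(-184\right)\right) + \left(9058 - 6217\right)\right) + 18886 = \left(\left(-8 - 368\right) + \left(9058 - 6217\right)\right) + 18886 = \left(-376 + 2841\right) + 18886 = 2465 + 18886 = 21351$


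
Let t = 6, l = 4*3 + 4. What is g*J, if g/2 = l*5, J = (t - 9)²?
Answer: 1440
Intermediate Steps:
l = 16 (l = 12 + 4 = 16)
J = 9 (J = (6 - 9)² = (-3)² = 9)
g = 160 (g = 2*(16*5) = 2*80 = 160)
g*J = 160*9 = 1440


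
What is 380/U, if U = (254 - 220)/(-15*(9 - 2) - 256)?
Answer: -68590/17 ≈ -4034.7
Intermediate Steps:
U = -34/361 (U = 34/(-15*7 - 256) = 34/(-105 - 256) = 34/(-361) = 34*(-1/361) = -34/361 ≈ -0.094183)
380/U = 380/(-34/361) = 380*(-361/34) = -68590/17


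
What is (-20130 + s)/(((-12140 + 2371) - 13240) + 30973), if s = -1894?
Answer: -5506/1991 ≈ -2.7654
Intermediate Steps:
(-20130 + s)/(((-12140 + 2371) - 13240) + 30973) = (-20130 - 1894)/(((-12140 + 2371) - 13240) + 30973) = -22024/((-9769 - 13240) + 30973) = -22024/(-23009 + 30973) = -22024/7964 = -22024*1/7964 = -5506/1991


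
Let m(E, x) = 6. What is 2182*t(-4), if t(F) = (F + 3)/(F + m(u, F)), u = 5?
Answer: -1091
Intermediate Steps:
t(F) = (3 + F)/(6 + F) (t(F) = (F + 3)/(F + 6) = (3 + F)/(6 + F))
2182*t(-4) = 2182*((3 - 4)/(6 - 4)) = 2182*(-1/2) = 2182*((½)*(-1)) = 2182*(-½) = -1091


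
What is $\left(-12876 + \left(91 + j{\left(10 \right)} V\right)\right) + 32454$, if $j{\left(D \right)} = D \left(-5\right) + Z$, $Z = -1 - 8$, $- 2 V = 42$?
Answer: $20908$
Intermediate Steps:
$V = -21$ ($V = \left(- \frac{1}{2}\right) 42 = -21$)
$Z = -9$ ($Z = -1 - 8 = -9$)
$j{\left(D \right)} = -9 - 5 D$ ($j{\left(D \right)} = D \left(-5\right) - 9 = - 5 D - 9 = -9 - 5 D$)
$\left(-12876 + \left(91 + j{\left(10 \right)} V\right)\right) + 32454 = \left(-12876 + \left(91 + \left(-9 - 50\right) \left(-21\right)\right)\right) + 32454 = \left(-12876 + \left(91 - -1239\right)\right) + 32454 = \left(-12876 + \left(91 + 1239\right)\right) + 32454 = \left(-12876 + 1330\right) + 32454 = -11546 + 32454 = 20908$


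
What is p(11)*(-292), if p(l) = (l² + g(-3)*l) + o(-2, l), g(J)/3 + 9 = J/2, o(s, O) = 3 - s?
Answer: 64386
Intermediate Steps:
g(J) = -27 + 3*J/2 (g(J) = -27 + 3*(J/2) = -27 + 3*J/2)
p(l) = 5 + l² - 63*l/2 (p(l) = (l² + (-27 + (3/2)*(-3))*l) + (3 - 1*(-2)) = (l² + (-27 - 9/2)*l) + (3 + 2) = (l² - 63*l/2) + 5 = 5 + l² - 63*l/2)
p(11)*(-292) = (5 + 11² - 63/2*11)*(-292) = (5 + 121 - 693/2)*(-292) = -441/2*(-292) = 64386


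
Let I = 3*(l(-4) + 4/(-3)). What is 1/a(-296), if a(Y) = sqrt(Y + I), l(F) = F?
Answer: -I*sqrt(78)/156 ≈ -0.056614*I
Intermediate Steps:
I = -16 (I = 3*(-4 + 4/(-3)) = 3*(-4 + 4*(-1/3)) = 3*(-4 - 4/3) = 3*(-16/3) = -16)
a(Y) = sqrt(-16 + Y) (a(Y) = sqrt(Y - 16) = sqrt(-16 + Y))
1/a(-296) = 1/(sqrt(-16 - 296)) = 1/(sqrt(-312)) = 1/(2*I*sqrt(78)) = -I*sqrt(78)/156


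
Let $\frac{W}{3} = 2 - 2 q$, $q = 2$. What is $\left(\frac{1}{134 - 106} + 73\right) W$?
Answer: $- \frac{6135}{14} \approx -438.21$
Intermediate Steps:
$W = -6$ ($W = 3 \left(2 - 4\right) = 3 \left(-2\right) = -6$)
$\left(\frac{1}{134 - 106} + 73\right) W = \left(\frac{1}{134 - 106} + 73\right) \left(-6\right) = \left(\frac{1}{28} + 73\right) \left(-6\right) = \frac{2045}{28} \left(-6\right) = - \frac{6135}{14}$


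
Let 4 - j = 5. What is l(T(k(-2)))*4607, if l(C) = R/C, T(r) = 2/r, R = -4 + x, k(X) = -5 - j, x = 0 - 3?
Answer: 64498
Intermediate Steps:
j = -1 (j = 4 - 1*5 = 4 - 5 = -1)
x = -3
k(X) = -4 (k(X) = -5 - 1*(-1) = -5 + 1 = -4)
R = -7 (R = -4 - 3 = -7)
l(C) = -7/C
l(T(k(-2)))*4607 = -7/(2/(-4))*4607 = -7/(2*(-1/4))*4607 = -7/(-1/2)*4607 = -7*(-2)*4607 = 14*4607 = 64498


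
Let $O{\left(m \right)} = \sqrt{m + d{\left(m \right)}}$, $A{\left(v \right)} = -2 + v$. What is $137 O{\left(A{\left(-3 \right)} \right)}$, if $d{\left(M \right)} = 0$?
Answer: $137 i \sqrt{5} \approx 306.34 i$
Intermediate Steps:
$O{\left(m \right)} = \sqrt{m}$ ($O{\left(m \right)} = \sqrt{m + 0} = \sqrt{m}$)
$137 O{\left(A{\left(-3 \right)} \right)} = 137 \sqrt{-2 - 3} = 137 \sqrt{-5} = 137 i \sqrt{5}$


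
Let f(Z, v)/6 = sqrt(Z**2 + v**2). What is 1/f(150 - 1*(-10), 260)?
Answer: sqrt(233)/27960 ≈ 0.00054593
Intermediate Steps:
f(Z, v) = 6*sqrt(Z**2 + v**2)
1/f(150 - 1*(-10), 260) = 1/(6*sqrt((150 - 1*(-10))**2 + 260**2)) = 1/(6*sqrt((150 + 10)**2 + 67600)) = 1/(6*sqrt(160**2 + 67600)) = 1/(6*sqrt(25600 + 67600)) = 1/(6*sqrt(93200)) = 1/(6*(20*sqrt(233))) = 1/(120*sqrt(233)) = sqrt(233)/27960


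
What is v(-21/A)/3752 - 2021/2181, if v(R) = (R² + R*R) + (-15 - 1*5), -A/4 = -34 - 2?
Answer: -2928506585/3142315008 ≈ -0.93196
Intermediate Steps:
A = 144 (A = -4*(-34 - 2) = -4*(-36) = 144)
v(R) = -20 + 2*R² (v(R) = (R² + R²) + (-15 - 5) = 2*R² - 20 = -20 + 2*R²)
v(-21/A)/3752 - 2021/2181 = (-20 + 2*(-21/144)²)/3752 - 2021/2181 = (-20 + 2*(-21*1/144)²)*(1/3752) - 2021*1/2181 = (-20 + 2*(-7/48)²)*(1/3752) - 2021/2181 = (-20 + 2*(49/2304))*(1/3752) - 2021/2181 = (-20 + 49/1152)*(1/3752) - 2021/2181 = -22991/1152*1/3752 - 2021/2181 = -22991/4322304 - 2021/2181 = -2928506585/3142315008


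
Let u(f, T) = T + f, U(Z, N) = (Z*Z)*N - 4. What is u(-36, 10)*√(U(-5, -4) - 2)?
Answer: -26*I*√106 ≈ -267.69*I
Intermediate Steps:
U(Z, N) = -4 + N*Z² (U(Z, N) = Z²*N - 4 = N*Z² - 4 = -4 + N*Z²)
u(-36, 10)*√(U(-5, -4) - 2) = (10 - 36)*√((-4 - 4*(-5)²) - 2) = -26*√((-4 - 4*25) - 2) = -26*√((-4 - 100) - 2) = -26*√(-104 - 2) = -26*I*√106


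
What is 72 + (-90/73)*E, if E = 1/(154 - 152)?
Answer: 5211/73 ≈ 71.384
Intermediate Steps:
E = 1/2 ≈ 0.50000
72 + (-90/73)*E = 72 - 90/73*(1/2) = 72 - 90*1/73*(1/2) = 72 - 90/73*1/2 = 72 - 45/73 = 5211/73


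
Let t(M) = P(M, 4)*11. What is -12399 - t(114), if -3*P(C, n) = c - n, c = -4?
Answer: -37285/3 ≈ -12428.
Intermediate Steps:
P(C, n) = 4/3 + n/3 (P(C, n) = -(-4 - n)/3 = 4/3 + n/3)
t(M) = 88/3 (t(M) = (4/3 + (1/3)*4)*11 = (4/3 + 4/3)*11 = (8/3)*11 = 88/3)
-12399 - t(114) = -12399 - 1*88/3 = -12399 - 88/3 = -37285/3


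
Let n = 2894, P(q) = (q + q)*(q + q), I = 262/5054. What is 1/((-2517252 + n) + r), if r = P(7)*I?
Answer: -361/907679570 ≈ -3.9772e-7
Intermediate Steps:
I = 131/2527 (I = 262*(1/5054) = 131/2527 ≈ 0.051840)
P(q) = 4*q**2 (P(q) = (2*q)*(2*q) = 4*q**2)
r = 3668/361 (r = (4*7**2)*(131/2527) = (4*49)*(131/2527) = 196*(131/2527) = 3668/361 ≈ 10.161)
1/((-2517252 + n) + r) = 1/((-2517252 + 2894) + 3668/361) = 1/(-2514358 + 3668/361) = 1/(-907679570/361) = -361/907679570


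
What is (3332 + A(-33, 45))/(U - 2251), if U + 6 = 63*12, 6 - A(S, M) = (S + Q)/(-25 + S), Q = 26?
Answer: -193597/87058 ≈ -2.2238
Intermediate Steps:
A(S, M) = 6 - (26 + S)/(-25 + S) (A(S, M) = 6 - (S + 26)/(-25 + S) = 6 - (26 + S)/(-25 + S))
U = 750 (U = -6 + 63*12 = -6 + 756 = 750)
(3332 + A(-33, 45))/(U - 2251) = (3332 + (-176 + 5*(-33))/(-25 - 33))/(750 - 2251) = (3332 + (-176 - 165)/(-58))/(-1501) = (3332 - 1/58*(-341))*(-1/1501) = (3332 + 341/58)*(-1/1501) = (193597/58)*(-1/1501) = -193597/87058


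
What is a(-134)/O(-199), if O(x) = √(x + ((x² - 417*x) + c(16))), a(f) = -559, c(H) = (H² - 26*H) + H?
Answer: -559*√122241/122241 ≈ -1.5988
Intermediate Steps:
c(H) = H² - 25*H
O(x) = √(-144 + x² - 416*x) (O(x) = √(x + ((x² - 417*x) + 16*(-25 + 16))) = √(x + ((x² - 417*x) + 16*(-9))) = √(x + ((x² - 417*x) - 144)) = √(x + (-144 + x² - 417*x)) = √(-144 + x² - 416*x))
a(-134)/O(-199) = -559/√(-144 + (-199)² - 416*(-199)) = -559/√(-144 + 39601 + 82784) = -559*√122241/122241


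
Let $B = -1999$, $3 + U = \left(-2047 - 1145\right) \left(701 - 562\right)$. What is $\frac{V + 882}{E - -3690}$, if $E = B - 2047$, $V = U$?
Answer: $\frac{442809}{356} \approx 1243.8$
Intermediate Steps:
$U = -443691$ ($U = -3 + \left(-2047 - 1145\right) \left(701 - 562\right) = -3 - 443688 = -443691$)
$V = -443691$
$E = -4046$ ($E = -1999 - 2047 = -4046$)
$\frac{V + 882}{E - -3690} = \frac{-443691 + 882}{-4046 - -3690} = - \frac{442809}{-4046 + 3690} = - \frac{442809}{-356} = \left(-442809\right) \left(- \frac{1}{356}\right) = \frac{442809}{356}$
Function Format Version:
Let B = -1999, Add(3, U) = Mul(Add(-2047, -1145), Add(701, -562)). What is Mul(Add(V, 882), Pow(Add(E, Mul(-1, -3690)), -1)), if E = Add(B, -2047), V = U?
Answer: Rational(442809, 356) ≈ 1243.8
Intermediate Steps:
U = -443691 (U = Add(-3, Mul(Add(-2047, -1145), Add(701, -562))) = Add(-3, Mul(-3192, 139)) = Add(-3, -443688) = -443691)
V = -443691
E = -4046 (E = Add(-1999, -2047) = -4046)
Mul(Add(V, 882), Pow(Add(E, Mul(-1, -3690)), -1)) = Mul(Add(-443691, 882), Pow(Add(-4046, Mul(-1, -3690)), -1)) = Mul(-442809, Pow(Add(-4046, 3690), -1)) = Mul(-442809, Pow(-356, -1)) = Mul(-442809, Rational(-1, 356)) = Rational(442809, 356)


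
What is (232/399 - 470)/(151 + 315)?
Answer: -93649/92967 ≈ -1.0073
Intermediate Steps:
(232/399 - 470)/(151 + 315) = (232*(1/399) - 470)/466 = (232/399 - 470)*(1/466) = -187298/399*1/466 = -93649/92967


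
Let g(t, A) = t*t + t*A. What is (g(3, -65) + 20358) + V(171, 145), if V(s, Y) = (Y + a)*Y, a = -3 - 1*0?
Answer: 40762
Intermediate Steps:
a = -3 (a = -3 + 0 = -3)
V(s, Y) = Y*(-3 + Y) (V(s, Y) = (Y - 3)*Y = (-3 + Y)*Y = Y*(-3 + Y))
g(t, A) = t² + A*t
(g(3, -65) + 20358) + V(171, 145) = (3*(-65 + 3) + 20358) + 145*(-3 + 145) = (3*(-62) + 20358) + 145*142 = (-186 + 20358) + 20590 = 20172 + 20590 = 40762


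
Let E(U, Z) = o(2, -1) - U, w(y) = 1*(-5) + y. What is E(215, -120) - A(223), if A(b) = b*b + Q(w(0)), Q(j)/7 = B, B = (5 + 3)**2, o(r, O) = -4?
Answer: -50396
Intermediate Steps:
w(y) = -5 + y
E(U, Z) = -4 - U
B = 64 (B = 8**2 = 64)
Q(j) = 448 (Q(j) = 7*64 = 448)
A(b) = 448 + b**2 (A(b) = b*b + 448 = b**2 + 448 = 448 + b**2)
E(215, -120) - A(223) = (-4 - 1*215) - (448 + 223**2) = (-4 - 215) - (448 + 49729) = -219 - 1*50177 = -219 - 50177 = -50396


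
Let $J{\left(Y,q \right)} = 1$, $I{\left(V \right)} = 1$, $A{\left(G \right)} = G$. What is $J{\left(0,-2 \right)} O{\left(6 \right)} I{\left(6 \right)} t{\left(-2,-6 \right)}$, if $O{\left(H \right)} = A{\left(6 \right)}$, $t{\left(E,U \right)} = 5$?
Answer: $30$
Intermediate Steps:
$O{\left(H \right)} = 6$
$J{\left(0,-2 \right)} O{\left(6 \right)} I{\left(6 \right)} t{\left(-2,-6 \right)} = 1 \cdot 6 \cdot 1 \cdot 5 = 6 \cdot 1 \cdot 5 = 6 \cdot 5 = 30$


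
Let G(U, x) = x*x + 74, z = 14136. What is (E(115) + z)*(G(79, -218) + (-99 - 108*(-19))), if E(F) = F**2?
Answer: 1355764911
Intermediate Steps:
G(U, x) = 74 + x**2 (G(U, x) = x**2 + 74 = 74 + x**2)
(E(115) + z)*(G(79, -218) + (-99 - 108*(-19))) = (115**2 + 14136)*((74 + (-218)**2) + (-99 - 108*(-19))) = (13225 + 14136)*((74 + 47524) + (-99 + 2052)) = 27361*(47598 + 1953) = 27361*49551 = 1355764911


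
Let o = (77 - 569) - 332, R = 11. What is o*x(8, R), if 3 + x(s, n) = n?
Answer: -6592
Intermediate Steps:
x(s, n) = -3 + n
o = -824 (o = -492 - 332 = -824)
o*x(8, R) = -824*(-3 + 11) = -824*8 = -6592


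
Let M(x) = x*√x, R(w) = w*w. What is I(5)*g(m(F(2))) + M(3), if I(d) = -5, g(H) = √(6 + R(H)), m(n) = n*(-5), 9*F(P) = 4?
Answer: 3*√3 - 5*√886/9 ≈ -11.340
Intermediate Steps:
F(P) = 4/9 (F(P) = (⅑)*4 = 4/9)
R(w) = w²
M(x) = x^(3/2)
m(n) = -5*n
g(H) = √(6 + H²)
I(5)*g(m(F(2))) + M(3) = -5*√(6 + (-5*4/9)²) + 3^(3/2) = -5*√(6 + (-20/9)²) + 3*√3 = -5*√(6 + 400/81) + 3*√3 = -5*√886/9 + 3*√3 = 3*√3 - 5*√886/9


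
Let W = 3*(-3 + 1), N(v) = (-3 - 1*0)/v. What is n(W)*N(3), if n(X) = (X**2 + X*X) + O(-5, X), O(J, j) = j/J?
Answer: -366/5 ≈ -73.200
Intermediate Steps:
N(v) = -3/v (N(v) = (-3 + 0)/v = -3/v)
W = -6 (W = 3*(-2) = -6)
n(X) = 2*X**2 - X/5 (n(X) = (X**2 + X*X) + X/(-5) = (X**2 + X**2) + X*(-1/5) = 2*X**2 - X/5)
n(W)*N(3) = ((1/5)*(-6)*(-1 + 10*(-6)))*(-3/3) = ((1/5)*(-6)*(-1 - 60))*(-3*1/3) = ((1/5)*(-6)*(-61))*(-1) = (366/5)*(-1) = -366/5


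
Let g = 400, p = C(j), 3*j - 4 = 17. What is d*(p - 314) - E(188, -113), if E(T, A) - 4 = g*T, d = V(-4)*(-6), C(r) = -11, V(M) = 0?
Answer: -75204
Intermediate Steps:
j = 7 (j = 4/3 + (1/3)*17 = 4/3 + 17/3 = 7)
p = -11
d = 0 (d = 0*(-6) = 0)
E(T, A) = 4 + 400*T
d*(p - 314) - E(188, -113) = 0*(-11 - 314) - (4 + 400*188) = 0*(-325) - (4 + 75200) = 0 - 1*75204 = 0 - 75204 = -75204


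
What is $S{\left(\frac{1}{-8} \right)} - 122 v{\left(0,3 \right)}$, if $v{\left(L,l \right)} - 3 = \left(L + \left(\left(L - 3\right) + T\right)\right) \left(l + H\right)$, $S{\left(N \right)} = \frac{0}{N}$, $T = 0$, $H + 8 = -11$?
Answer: $-6222$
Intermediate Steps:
$H = -19$ ($H = -8 - 11 = -19$)
$S{\left(N \right)} = 0$
$v{\left(L,l \right)} = 3 + \left(-19 + l\right) \left(-3 + 2 L\right)$ ($v{\left(L,l \right)} = 3 + \left(L + \left(\left(L - 3\right) + 0\right)\right) \left(l - 19\right) = 3 + \left(L + \left(\left(-3 + L\right) + 0\right)\right) \left(-19 + l\right) = 3 + \left(L + \left(-3 + L\right)\right) \left(-19 + l\right) = 3 + \left(-3 + 2 L\right) \left(-19 + l\right) = 3 + \left(-19 + l\right) \left(-3 + 2 L\right)$)
$S{\left(\frac{1}{-8} \right)} - 122 v{\left(0,3 \right)} = 0 - 122 \left(60 - 0 - 9 + 2 \cdot 0 \cdot 3\right) = 0 - 122 \left(60 + 0 - 9 + 0\right) = 0 - 6222 = -6222$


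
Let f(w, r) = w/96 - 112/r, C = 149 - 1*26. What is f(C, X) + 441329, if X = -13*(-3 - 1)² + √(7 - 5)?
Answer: 305485662775/692192 + 56*√2/21631 ≈ 4.4133e+5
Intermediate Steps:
C = 123 (C = 149 - 26 = 123)
X = -208 + √2 (X = -13*(-4)² + √2 = -13*16 + √2 = -208 + √2 ≈ -206.59)
f(w, r) = -112/r + w/96 (f(w, r) = w*(1/96) - 112/r = w/96 - 112/r = -112/r + w/96)
f(C, X) + 441329 = (-112/(-208 + √2) + (1/96)*123) + 441329 = (-112/(-208 + √2) + 41/32) + 441329 = (41/32 - 112/(-208 + √2)) + 441329 = 14122569/32 - 112/(-208 + √2)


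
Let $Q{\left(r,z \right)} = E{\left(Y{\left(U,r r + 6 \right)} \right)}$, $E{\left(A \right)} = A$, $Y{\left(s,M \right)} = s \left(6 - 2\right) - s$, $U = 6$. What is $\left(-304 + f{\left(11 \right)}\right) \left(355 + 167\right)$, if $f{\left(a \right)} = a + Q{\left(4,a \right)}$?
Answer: $-143550$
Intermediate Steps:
$Y{\left(s,M \right)} = 3 s$ ($Y{\left(s,M \right)} = s 4 - s = 4 s - s = 3 s$)
$Q{\left(r,z \right)} = 18$ ($Q{\left(r,z \right)} = 3 \cdot 6 = 18$)
$f{\left(a \right)} = 18 + a$ ($f{\left(a \right)} = a + 18 = 18 + a$)
$\left(-304 + f{\left(11 \right)}\right) \left(355 + 167\right) = \left(-304 + \left(18 + 11\right)\right) \left(355 + 167\right) = \left(-304 + 29\right) 522 = \left(-275\right) 522 = -143550$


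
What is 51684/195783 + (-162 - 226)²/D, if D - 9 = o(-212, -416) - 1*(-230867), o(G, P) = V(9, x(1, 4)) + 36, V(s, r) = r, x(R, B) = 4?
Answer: 492959744/538207467 ≈ 0.91593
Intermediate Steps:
o(G, P) = 40 (o(G, P) = 4 + 36 = 40)
D = 230916 (D = 9 + (40 - 1*(-230867)) = 9 + (40 + 230867) = 9 + 230907 = 230916)
51684/195783 + (-162 - 226)²/D = 51684/195783 + (-162 - 226)²/230916 = 51684*(1/195783) + (-388)²*(1/230916) = 17228/65261 + 150544*(1/230916) = 17228/65261 + 37636/57729 = 492959744/538207467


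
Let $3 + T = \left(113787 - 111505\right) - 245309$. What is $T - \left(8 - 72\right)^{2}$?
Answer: $-247126$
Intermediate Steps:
$T = -243030$ ($T = -3 + \left(\left(113787 - 111505\right) - 245309\right) = -3 + \left(2282 - 245309\right) = -3 - 243027 = -243030$)
$T - \left(8 - 72\right)^{2} = -243030 - \left(8 - 72\right)^{2} = -243030 - \left(-64\right)^{2} = -243030 - 4096 = -247126$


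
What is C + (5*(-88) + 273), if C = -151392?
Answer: -151559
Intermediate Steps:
C + (5*(-88) + 273) = -151392 + (5*(-88) + 273) = -151392 + (-440 + 273) = -151392 - 167 = -151559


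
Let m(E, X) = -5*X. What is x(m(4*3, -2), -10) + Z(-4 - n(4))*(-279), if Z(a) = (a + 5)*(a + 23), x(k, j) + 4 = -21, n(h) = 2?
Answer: 4718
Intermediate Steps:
x(k, j) = -25 (x(k, j) = -4 - 21 = -25)
Z(a) = (5 + a)*(23 + a)
x(m(4*3, -2), -10) + Z(-4 - n(4))*(-279) = -25 + (115 + (-4 - 1*2)² + 28*(-4 - 1*2))*(-279) = -25 + (115 + (-4 - 2)² + 28*(-4 - 2))*(-279) = -25 + (115 + (-6)² + 28*(-6))*(-279) = -25 + (115 + 36 - 168)*(-279) = -25 - 17*(-279) = -25 + 4743 = 4718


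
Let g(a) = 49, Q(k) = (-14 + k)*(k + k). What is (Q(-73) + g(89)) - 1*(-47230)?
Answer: 59981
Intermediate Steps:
Q(k) = 2*k*(-14 + k) (Q(k) = (-14 + k)*(2*k) = 2*k*(-14 + k))
(Q(-73) + g(89)) - 1*(-47230) = (2*(-73)*(-14 - 73) + 49) - 1*(-47230) = (2*(-73)*(-87) + 49) + 47230 = (12702 + 49) + 47230 = 12751 + 47230 = 59981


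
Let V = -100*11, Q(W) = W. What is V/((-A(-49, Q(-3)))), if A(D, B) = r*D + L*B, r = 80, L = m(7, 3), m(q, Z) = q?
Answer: -1100/3941 ≈ -0.27912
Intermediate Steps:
L = 7
A(D, B) = 7*B + 80*D (A(D, B) = 80*D + 7*B = 7*B + 80*D)
V = -1100
V/((-A(-49, Q(-3)))) = -1100*(-1/(7*(-3) + 80*(-49))) = -1100*(-1/(-21 - 3920)) = -1100/((-1*(-3941))) = -1100/3941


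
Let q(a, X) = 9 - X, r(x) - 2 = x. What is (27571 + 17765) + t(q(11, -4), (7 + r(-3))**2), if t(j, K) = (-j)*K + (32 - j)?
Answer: 44887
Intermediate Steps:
r(x) = 2 + x
t(j, K) = 32 - j - K*j (t(j, K) = -K*j + (32 - j) = 32 - j - K*j)
(27571 + 17765) + t(q(11, -4), (7 + r(-3))**2) = (27571 + 17765) + (32 - (9 - 1*(-4)) - (7 + (2 - 3))**2*(9 - 1*(-4))) = 45336 + (32 - (9 + 4) - (7 - 1)**2*(9 + 4)) = 45336 + (32 - 1*13 - 1*6**2*13) = 45336 + (32 - 13 - 1*36*13) = 45336 + (32 - 13 - 468) = 45336 - 449 = 44887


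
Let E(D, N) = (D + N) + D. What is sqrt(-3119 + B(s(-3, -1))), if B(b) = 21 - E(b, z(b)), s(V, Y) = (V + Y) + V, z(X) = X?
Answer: I*sqrt(3077) ≈ 55.471*I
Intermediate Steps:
E(D, N) = N + 2*D
s(V, Y) = Y + 2*V
B(b) = 21 - 3*b (B(b) = 21 - (b + 2*b) = 21 - 3*b)
sqrt(-3119 + B(s(-3, -1))) = sqrt(-3119 + (21 - 3*(-1 + 2*(-3)))) = sqrt(-3119 + (21 - 3*(-1 - 6))) = sqrt(-3119 + (21 - 3*(-7))) = sqrt(-3119 + (21 + 21)) = sqrt(-3119 + 42) = sqrt(-3077) = I*sqrt(3077)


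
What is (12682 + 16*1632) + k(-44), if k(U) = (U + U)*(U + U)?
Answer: 46538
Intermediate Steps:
k(U) = 4*U**2 (k(U) = (2*U)*(2*U) = 4*U**2)
(12682 + 16*1632) + k(-44) = (12682 + 16*1632) + 4*(-44)**2 = (12682 + 26112) + 4*1936 = 38794 + 7744 = 46538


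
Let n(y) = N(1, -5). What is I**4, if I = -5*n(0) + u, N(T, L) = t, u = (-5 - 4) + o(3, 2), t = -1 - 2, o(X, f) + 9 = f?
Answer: 1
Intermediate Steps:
o(X, f) = -9 + f
t = -3
u = -16 (u = (-5 - 4) + (-9 + 2) = -9 - 7 = -16)
N(T, L) = -3
n(y) = -3
I = -1 (I = -5*(-3) - 16 = 15 - 16 = -1)
I**4 = (-1)**4 = 1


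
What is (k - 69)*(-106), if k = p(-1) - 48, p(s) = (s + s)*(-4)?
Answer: 11554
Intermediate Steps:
p(s) = -8*s (p(s) = (2*s)*(-4) = -8*s)
k = -40 (k = -8*(-1) - 48 = 8 - 48 = -40)
(k - 69)*(-106) = (-40 - 69)*(-106) = -109*(-106) = 11554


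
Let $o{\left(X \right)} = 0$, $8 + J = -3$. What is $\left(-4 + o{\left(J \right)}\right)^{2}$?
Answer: $16$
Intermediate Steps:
$J = -11$ ($J = -8 - 3 = -11$)
$\left(-4 + o{\left(J \right)}\right)^{2} = \left(-4 + 0\right)^{2} = \left(-4\right)^{2} = 16$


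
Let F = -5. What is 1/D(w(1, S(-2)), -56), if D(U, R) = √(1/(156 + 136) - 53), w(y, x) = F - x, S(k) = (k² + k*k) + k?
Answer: -2*I*√45187/3095 ≈ -0.13737*I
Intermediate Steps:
S(k) = k + 2*k² (S(k) = (k² + k²) + k = 2*k² + k = k + 2*k²)
w(y, x) = -5 - x
D(U, R) = 5*I*√45187/146 (D(U, R) = √(1/292 - 53) = √(-15475/292) = 5*I*√45187/146)
1/D(w(1, S(-2)), -56) = 1/(5*I*√45187/146) = -2*I*√45187/3095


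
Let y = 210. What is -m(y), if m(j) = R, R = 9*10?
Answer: -90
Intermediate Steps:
R = 90
m(j) = 90
-m(y) = -1*90 = -90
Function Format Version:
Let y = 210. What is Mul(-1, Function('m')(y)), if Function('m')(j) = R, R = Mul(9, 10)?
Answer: -90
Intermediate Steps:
R = 90
Function('m')(j) = 90
Mul(-1, Function('m')(y)) = Mul(-1, 90) = -90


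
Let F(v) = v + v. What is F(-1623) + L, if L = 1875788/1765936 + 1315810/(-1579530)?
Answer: -6117288695965/1884695196 ≈ -3245.8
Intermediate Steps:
F(v) = 2*v
L = 431910251/1884695196 (L = 1875788*(1/1765936) + 1315810*(-1/1579530) = 468947/441484 - 131581/157953 = 431910251/1884695196 ≈ 0.22917)
F(-1623) + L = 2*(-1623) + 431910251/1884695196 = -3246 + 431910251/1884695196 = -6117288695965/1884695196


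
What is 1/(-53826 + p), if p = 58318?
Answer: 1/4492 ≈ 0.00022262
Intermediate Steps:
1/(-53826 + p) = 1/(-53826 + 58318) = 1/4492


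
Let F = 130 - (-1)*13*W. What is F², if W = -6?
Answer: 2704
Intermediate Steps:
F = 52 (F = 130 - (-1)*13*(-6) = 130 - (-1)*(-78) = 130 - 1*78 = 130 - 78 = 52)
F² = 52² = 2704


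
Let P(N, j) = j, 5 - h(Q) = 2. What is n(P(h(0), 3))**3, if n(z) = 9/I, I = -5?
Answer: -729/125 ≈ -5.8320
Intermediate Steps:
h(Q) = 3 (h(Q) = 5 - 1*2 = 5 - 2 = 3)
n(z) = -9/5 (n(z) = 9/(-5) = 9*(-1/5) = -9/5)
n(P(h(0), 3))**3 = (-9/5)**3 = -729/125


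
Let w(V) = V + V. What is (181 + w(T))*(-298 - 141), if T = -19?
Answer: -62777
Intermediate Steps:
w(V) = 2*V
(181 + w(T))*(-298 - 141) = (181 + 2*(-19))*(-298 - 141) = (181 - 38)*(-439) = 143*(-439) = -62777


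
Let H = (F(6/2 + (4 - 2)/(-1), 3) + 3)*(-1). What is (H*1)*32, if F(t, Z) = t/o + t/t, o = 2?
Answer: -144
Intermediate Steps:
F(t, Z) = 1 + t/2 (F(t, Z) = t/2 + t/t = t*(½) + 1 = t/2 + 1 = 1 + t/2)
H = -9/2 (H = ((1 + (6/2 + (4 - 2)/(-1))/2) + 3)*(-1) = ((1 + (6*(½) + 2*(-1))/2) + 3)*(-1) = ((1 + (3 - 2)/2) + 3)*(-1) = ((1 + (½)*1) + 3)*(-1) = ((1 + ½) + 3)*(-1) = (3/2 + 3)*(-1) = (9/2)*(-1) = -9/2 ≈ -4.5000)
(H*1)*32 = -9/2*1*32 = -9/2*32 = -144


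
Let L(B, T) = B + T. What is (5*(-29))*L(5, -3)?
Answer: -290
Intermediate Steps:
(5*(-29))*L(5, -3) = (5*(-29))*(5 - 3) = -145*2 = -290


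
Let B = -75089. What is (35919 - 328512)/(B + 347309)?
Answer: -97531/90740 ≈ -1.0748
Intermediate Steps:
(35919 - 328512)/(B + 347309) = (35919 - 328512)/(-75089 + 347309) = -292593/272220 = -292593*1/272220 = -97531/90740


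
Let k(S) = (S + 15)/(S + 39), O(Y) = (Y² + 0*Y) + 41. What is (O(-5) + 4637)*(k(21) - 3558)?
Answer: -83652261/5 ≈ -1.6730e+7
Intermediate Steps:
O(Y) = 41 + Y² (O(Y) = (Y² + 0) + 41 = Y² + 41 = 41 + Y²)
k(S) = (15 + S)/(39 + S)
(O(-5) + 4637)*(k(21) - 3558) = ((41 + (-5)²) + 4637)*((15 + 21)/(39 + 21) - 3558) = ((41 + 25) + 4637)*(36/60 - 3558) = (66 + 4637)*((1/60)*36 - 3558) = 4703*(⅗ - 3558) = 4703*(-17787/5) = -83652261/5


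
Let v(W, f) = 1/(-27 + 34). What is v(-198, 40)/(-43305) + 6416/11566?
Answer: 972451297/1753029705 ≈ 0.55473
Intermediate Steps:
v(W, f) = ⅐ (v(W, f) = 1/7 = ⅐)
v(-198, 40)/(-43305) + 6416/11566 = (⅐)/(-43305) + 6416/11566 = (⅐)*(-1/43305) + 6416*(1/11566) = -1/303135 + 3208/5783 = 972451297/1753029705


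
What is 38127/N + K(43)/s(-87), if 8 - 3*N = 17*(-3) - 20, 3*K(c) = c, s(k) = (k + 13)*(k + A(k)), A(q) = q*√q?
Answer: 194405611189/134270928 - 43*I*√87/1699632 ≈ 1447.9 - 0.00023598*I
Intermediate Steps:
A(q) = q^(3/2)
s(k) = (13 + k)*(k + k^(3/2)) (s(k) = (k + 13)*(k + k^(3/2)) = (13 + k)*(k + k^(3/2)))
K(c) = c/3
N = 79/3 (N = 8/3 - (17*(-3) - 20)/3 = 8/3 - (-51 - 20)/3 = 8/3 - ⅓*(-71) = 8/3 + 71/3 = 79/3 ≈ 26.333)
38127/N + K(43)/s(-87) = 38127/(79/3) + ((⅓)*43)/((-87)² + (-87)^(5/2) + 13*(-87) + 13*(-87)^(3/2)) = 38127*(3/79) + 43/(3*(7569 + 7569*I*√87 - 1131 + 13*(-87*I*√87))) = 114381/79 + 43/(3*(7569 + 7569*I*√87 - 1131 - 1131*I*√87)) = 114381/79 + 43/(3*(6438 + 6438*I*√87))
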